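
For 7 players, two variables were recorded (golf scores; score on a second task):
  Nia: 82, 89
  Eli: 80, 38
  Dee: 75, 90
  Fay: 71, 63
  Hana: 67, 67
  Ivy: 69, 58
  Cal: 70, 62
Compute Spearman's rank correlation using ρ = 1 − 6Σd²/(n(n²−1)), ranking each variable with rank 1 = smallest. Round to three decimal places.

Ranks of variable 1: 7, 6, 5, 4, 1, 2, 3
Ranks of variable 2: 6, 1, 7, 4, 5, 2, 3
d = r₁ − r₂: 1, 5, -2, 0, -4, 0, 0
d²: 1, 25, 4, 0, 16, 0, 0; Σd² = 46
ρ = 1 − 6·46/(7·48) = 1 − 276/336 = 0.179

0.179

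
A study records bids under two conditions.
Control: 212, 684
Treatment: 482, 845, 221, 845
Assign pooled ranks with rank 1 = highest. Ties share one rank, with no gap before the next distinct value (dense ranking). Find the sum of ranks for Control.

Sorted (descending): 845, 845, 684, 482, 221, 212
The 2 values of 845 share dense rank 1.
Remaining distinct values take the next consecutive integers.
Control values → pooled ranks: 212→5, 684→2
Rank sum = 5 + 2 = 7

7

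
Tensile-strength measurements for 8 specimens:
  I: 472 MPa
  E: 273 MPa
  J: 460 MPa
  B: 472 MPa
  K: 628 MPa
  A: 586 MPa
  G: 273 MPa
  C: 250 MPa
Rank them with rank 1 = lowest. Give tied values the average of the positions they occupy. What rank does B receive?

5.5

Sorted (ascending): 250, 273, 273, 460, 472, 472, 586, 628
The 2 values of 273 occupy positions 2–3 → average rank (2+3)/2 = 2.5.
The 2 values of 472 occupy positions 5–6 → average rank (5+6)/2 = 5.5.
B has value 472 MPa → rank 5.5.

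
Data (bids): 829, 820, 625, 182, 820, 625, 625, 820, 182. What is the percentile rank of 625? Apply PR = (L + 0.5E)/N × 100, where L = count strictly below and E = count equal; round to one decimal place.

N = 9.
Strictly below 625: 2. Equal to 625: 3.
PR = (2 + 0.5·3)/9 × 100 = 38.9

38.9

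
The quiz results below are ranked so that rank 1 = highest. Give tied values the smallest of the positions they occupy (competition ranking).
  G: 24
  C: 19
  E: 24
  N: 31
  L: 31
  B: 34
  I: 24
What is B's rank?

1

Sorted (descending): 34, 31, 31, 24, 24, 24, 19
The 2 values of 31 occupy positions 2–3 → each gets rank 2.
The 3 values of 24 occupy positions 4–6 → each gets rank 4.
B has value 34 → rank 1.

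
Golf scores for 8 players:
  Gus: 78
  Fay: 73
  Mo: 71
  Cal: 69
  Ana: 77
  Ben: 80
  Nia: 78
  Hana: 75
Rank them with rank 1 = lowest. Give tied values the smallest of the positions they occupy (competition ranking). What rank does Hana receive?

4

Sorted (ascending): 69, 71, 73, 75, 77, 78, 78, 80
The 2 values of 78 occupy positions 6–7 → each gets rank 6.
Hana has value 75 → rank 4.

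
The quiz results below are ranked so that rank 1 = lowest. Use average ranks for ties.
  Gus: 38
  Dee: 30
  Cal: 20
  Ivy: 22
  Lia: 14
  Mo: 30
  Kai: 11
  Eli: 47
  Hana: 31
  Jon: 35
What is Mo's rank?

5.5

Sorted (ascending): 11, 14, 20, 22, 30, 30, 31, 35, 38, 47
The 2 values of 30 occupy positions 5–6 → average rank (5+6)/2 = 5.5.
Mo has value 30 → rank 5.5.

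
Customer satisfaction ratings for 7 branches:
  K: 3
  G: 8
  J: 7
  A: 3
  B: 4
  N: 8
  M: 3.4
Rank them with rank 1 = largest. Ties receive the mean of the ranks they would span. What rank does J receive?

Sorted (descending): 8, 8, 7, 4, 3.4, 3, 3
The 2 values of 8 occupy positions 1–2 → average rank (1+2)/2 = 1.5.
The 2 values of 3 occupy positions 6–7 → average rank (6+7)/2 = 6.5.
J has value 7 → rank 3.

3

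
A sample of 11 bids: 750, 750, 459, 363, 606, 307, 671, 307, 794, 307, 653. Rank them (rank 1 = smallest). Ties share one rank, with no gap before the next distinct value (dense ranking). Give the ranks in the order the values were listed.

7, 7, 3, 2, 4, 1, 6, 1, 8, 1, 5

Sorted (ascending): 307, 307, 307, 363, 459, 606, 653, 671, 750, 750, 794
The 3 values of 307 share dense rank 1.
The 2 values of 750 share dense rank 7.
Remaining distinct values take the next consecutive integers.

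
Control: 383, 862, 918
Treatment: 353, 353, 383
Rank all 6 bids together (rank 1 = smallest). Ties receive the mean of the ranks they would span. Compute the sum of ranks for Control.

Sorted (ascending): 353, 353, 383, 383, 862, 918
The 2 values of 353 occupy positions 1–2 → average rank (1+2)/2 = 1.5.
The 2 values of 383 occupy positions 3–4 → average rank (3+4)/2 = 3.5.
Control values → pooled ranks: 383→3.5, 862→5, 918→6
Rank sum = 3.5 + 5 + 6 = 14.5

14.5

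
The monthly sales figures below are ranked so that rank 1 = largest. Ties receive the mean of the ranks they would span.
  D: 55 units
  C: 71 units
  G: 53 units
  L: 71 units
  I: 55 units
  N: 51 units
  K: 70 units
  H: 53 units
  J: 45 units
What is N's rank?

8

Sorted (descending): 71, 71, 70, 55, 55, 53, 53, 51, 45
The 2 values of 71 occupy positions 1–2 → average rank (1+2)/2 = 1.5.
The 2 values of 55 occupy positions 4–5 → average rank (4+5)/2 = 4.5.
The 2 values of 53 occupy positions 6–7 → average rank (6+7)/2 = 6.5.
N has value 51 units → rank 8.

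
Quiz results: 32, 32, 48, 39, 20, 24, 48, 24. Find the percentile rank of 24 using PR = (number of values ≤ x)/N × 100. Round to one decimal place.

37.5

N = 8.
Strictly below 24: 1. Equal to 24: 2.
PR = 3/8 × 100 = 37.5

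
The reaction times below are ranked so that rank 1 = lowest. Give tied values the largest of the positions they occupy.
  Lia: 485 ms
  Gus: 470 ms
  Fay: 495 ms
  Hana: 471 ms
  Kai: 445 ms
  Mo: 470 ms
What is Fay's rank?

6

Sorted (ascending): 445, 470, 470, 471, 485, 495
The 2 values of 470 occupy positions 2–3 → each gets rank 3.
Fay has value 495 ms → rank 6.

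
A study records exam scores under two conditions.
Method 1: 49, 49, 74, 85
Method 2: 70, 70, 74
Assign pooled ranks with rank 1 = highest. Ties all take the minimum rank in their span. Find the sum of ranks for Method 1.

Sorted (descending): 85, 74, 74, 70, 70, 49, 49
The 2 values of 74 occupy positions 2–3 → each gets rank 2.
The 2 values of 70 occupy positions 4–5 → each gets rank 4.
The 2 values of 49 occupy positions 6–7 → each gets rank 6.
Method 1 values → pooled ranks: 49→6, 49→6, 74→2, 85→1
Rank sum = 6 + 6 + 2 + 1 = 15

15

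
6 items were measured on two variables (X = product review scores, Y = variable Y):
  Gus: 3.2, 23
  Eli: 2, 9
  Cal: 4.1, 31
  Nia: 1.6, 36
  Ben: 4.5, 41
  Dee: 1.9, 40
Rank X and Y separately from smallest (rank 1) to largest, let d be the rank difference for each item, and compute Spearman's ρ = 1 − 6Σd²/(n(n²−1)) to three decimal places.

0.143

Ranks of variable 1: 4, 3, 5, 1, 6, 2
Ranks of variable 2: 2, 1, 3, 4, 6, 5
d = r₁ − r₂: 2, 2, 2, -3, 0, -3
d²: 4, 4, 4, 9, 0, 9; Σd² = 30
ρ = 1 − 6·30/(6·35) = 1 − 180/210 = 0.143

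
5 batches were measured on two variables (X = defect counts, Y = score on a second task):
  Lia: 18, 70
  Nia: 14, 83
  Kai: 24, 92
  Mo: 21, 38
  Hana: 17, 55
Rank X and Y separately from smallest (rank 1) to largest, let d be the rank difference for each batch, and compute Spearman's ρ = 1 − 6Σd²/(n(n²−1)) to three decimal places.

Ranks of variable 1: 3, 1, 5, 4, 2
Ranks of variable 2: 3, 4, 5, 1, 2
d = r₁ − r₂: 0, -3, 0, 3, 0
d²: 0, 9, 0, 9, 0; Σd² = 18
ρ = 1 − 6·18/(5·24) = 1 − 108/120 = 0.100

0.100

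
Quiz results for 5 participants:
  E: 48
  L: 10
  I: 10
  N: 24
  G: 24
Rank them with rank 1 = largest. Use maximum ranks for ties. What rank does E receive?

1

Sorted (descending): 48, 24, 24, 10, 10
The 2 values of 24 occupy positions 2–3 → each gets rank 3.
The 2 values of 10 occupy positions 4–5 → each gets rank 5.
E has value 48 → rank 1.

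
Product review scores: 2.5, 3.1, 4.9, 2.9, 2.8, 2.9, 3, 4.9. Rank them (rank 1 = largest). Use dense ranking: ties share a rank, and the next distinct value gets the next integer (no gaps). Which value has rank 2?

Sorted (descending): 4.9, 4.9, 3.1, 3, 2.9, 2.9, 2.8, 2.5
The 2 values of 4.9 share dense rank 1.
The 2 values of 2.9 share dense rank 4.
Remaining distinct values take the next consecutive integers.
Rank 2 → value 3.1.

3.1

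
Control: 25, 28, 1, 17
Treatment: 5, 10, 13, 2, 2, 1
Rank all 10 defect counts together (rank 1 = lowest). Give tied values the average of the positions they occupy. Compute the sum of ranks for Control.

Sorted (ascending): 1, 1, 2, 2, 5, 10, 13, 17, 25, 28
The 2 values of 1 occupy positions 1–2 → average rank (1+2)/2 = 1.5.
The 2 values of 2 occupy positions 3–4 → average rank (3+4)/2 = 3.5.
Control values → pooled ranks: 25→9, 28→10, 1→1.5, 17→8
Rank sum = 9 + 10 + 1.5 + 8 = 28.5

28.5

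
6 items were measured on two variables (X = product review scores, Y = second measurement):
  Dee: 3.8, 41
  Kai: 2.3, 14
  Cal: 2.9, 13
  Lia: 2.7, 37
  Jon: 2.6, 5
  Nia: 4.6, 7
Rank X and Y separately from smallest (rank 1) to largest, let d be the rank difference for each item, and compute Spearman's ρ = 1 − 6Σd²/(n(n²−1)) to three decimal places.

0.086

Ranks of variable 1: 5, 1, 4, 3, 2, 6
Ranks of variable 2: 6, 4, 3, 5, 1, 2
d = r₁ − r₂: -1, -3, 1, -2, 1, 4
d²: 1, 9, 1, 4, 1, 16; Σd² = 32
ρ = 1 − 6·32/(6·35) = 1 − 192/210 = 0.086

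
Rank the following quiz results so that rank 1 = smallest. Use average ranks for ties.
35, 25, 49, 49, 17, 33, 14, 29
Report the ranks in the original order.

6, 3, 7.5, 7.5, 2, 5, 1, 4

Sorted (ascending): 14, 17, 25, 29, 33, 35, 49, 49
The 2 values of 49 occupy positions 7–8 → average rank (7+8)/2 = 7.5.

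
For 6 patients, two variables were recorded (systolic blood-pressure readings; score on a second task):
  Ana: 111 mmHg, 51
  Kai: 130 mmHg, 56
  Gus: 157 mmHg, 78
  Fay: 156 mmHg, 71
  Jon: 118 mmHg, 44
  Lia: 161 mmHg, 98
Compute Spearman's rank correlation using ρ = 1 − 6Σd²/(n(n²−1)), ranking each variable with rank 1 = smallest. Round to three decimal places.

0.943

Ranks of variable 1: 1, 3, 5, 4, 2, 6
Ranks of variable 2: 2, 3, 5, 4, 1, 6
d = r₁ − r₂: -1, 0, 0, 0, 1, 0
d²: 1, 0, 0, 0, 1, 0; Σd² = 2
ρ = 1 − 6·2/(6·35) = 1 − 12/210 = 0.943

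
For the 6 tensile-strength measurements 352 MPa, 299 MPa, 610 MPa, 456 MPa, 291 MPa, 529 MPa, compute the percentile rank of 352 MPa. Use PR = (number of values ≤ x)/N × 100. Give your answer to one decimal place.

50.0

N = 6.
Strictly below 352: 2. Equal to 352: 1.
PR = 3/6 × 100 = 50.0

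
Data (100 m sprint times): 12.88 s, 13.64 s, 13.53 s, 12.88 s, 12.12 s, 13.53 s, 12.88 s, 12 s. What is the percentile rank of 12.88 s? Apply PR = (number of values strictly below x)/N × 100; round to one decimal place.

N = 8.
Strictly below 12.88: 2. Equal to 12.88: 3.
PR = 2/8 × 100 = 25.0

25.0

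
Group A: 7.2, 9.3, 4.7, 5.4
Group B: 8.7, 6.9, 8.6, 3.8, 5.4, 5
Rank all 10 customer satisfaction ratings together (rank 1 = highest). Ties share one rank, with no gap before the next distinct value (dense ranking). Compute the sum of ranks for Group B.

32

Sorted (descending): 9.3, 8.7, 8.6, 7.2, 6.9, 5.4, 5.4, 5, 4.7, 3.8
The 2 values of 5.4 share dense rank 6.
Remaining distinct values take the next consecutive integers.
Group B values → pooled ranks: 8.7→2, 6.9→5, 8.6→3, 3.8→9, 5.4→6, 5→7
Rank sum = 2 + 5 + 3 + 9 + 6 + 7 = 32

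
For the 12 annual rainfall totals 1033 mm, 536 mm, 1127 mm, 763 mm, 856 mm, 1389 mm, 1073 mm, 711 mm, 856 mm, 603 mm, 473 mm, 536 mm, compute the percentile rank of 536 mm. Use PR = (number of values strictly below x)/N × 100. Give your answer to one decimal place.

N = 12.
Strictly below 536: 1. Equal to 536: 2.
PR = 1/12 × 100 = 8.3

8.3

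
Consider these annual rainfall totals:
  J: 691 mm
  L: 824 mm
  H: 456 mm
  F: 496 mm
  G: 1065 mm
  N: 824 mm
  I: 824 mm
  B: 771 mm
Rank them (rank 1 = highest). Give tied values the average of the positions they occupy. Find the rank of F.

7

Sorted (descending): 1065, 824, 824, 824, 771, 691, 496, 456
The 3 values of 824 occupy positions 2–4 → average rank 3.
F has value 496 mm → rank 7.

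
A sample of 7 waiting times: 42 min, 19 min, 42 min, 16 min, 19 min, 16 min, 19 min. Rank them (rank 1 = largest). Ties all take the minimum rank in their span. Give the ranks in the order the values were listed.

1, 3, 1, 6, 3, 6, 3

Sorted (descending): 42, 42, 19, 19, 19, 16, 16
The 2 values of 42 occupy positions 1–2 → each gets rank 1.
The 3 values of 19 occupy positions 3–5 → each gets rank 3.
The 2 values of 16 occupy positions 6–7 → each gets rank 6.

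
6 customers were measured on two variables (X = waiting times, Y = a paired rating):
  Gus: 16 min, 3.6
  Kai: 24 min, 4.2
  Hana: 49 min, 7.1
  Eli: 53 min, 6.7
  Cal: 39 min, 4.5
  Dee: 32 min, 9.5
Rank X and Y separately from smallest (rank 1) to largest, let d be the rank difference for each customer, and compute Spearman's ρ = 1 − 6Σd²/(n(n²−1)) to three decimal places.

0.600

Ranks of variable 1: 1, 2, 5, 6, 4, 3
Ranks of variable 2: 1, 2, 5, 4, 3, 6
d = r₁ − r₂: 0, 0, 0, 2, 1, -3
d²: 0, 0, 0, 4, 1, 9; Σd² = 14
ρ = 1 − 6·14/(6·35) = 1 − 84/210 = 0.600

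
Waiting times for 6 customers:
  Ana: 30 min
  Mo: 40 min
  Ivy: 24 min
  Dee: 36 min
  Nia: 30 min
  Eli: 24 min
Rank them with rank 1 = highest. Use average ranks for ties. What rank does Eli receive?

5.5

Sorted (descending): 40, 36, 30, 30, 24, 24
The 2 values of 30 occupy positions 3–4 → average rank (3+4)/2 = 3.5.
The 2 values of 24 occupy positions 5–6 → average rank (5+6)/2 = 5.5.
Eli has value 24 min → rank 5.5.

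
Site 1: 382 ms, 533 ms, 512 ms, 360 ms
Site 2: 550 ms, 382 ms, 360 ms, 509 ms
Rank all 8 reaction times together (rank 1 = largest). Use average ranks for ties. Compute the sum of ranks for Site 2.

18

Sorted (descending): 550, 533, 512, 509, 382, 382, 360, 360
The 2 values of 382 occupy positions 5–6 → average rank (5+6)/2 = 5.5.
The 2 values of 360 occupy positions 7–8 → average rank (7+8)/2 = 7.5.
Site 2 values → pooled ranks: 550→1, 382→5.5, 360→7.5, 509→4
Rank sum = 1 + 5.5 + 7.5 + 4 = 18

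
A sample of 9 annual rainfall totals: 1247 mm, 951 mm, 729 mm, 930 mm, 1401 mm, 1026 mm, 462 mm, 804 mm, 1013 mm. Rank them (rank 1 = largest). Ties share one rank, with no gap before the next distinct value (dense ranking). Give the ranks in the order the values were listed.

Sorted (descending): 1401, 1247, 1026, 1013, 951, 930, 804, 729, 462
No ties — each value takes its position as its rank.

2, 5, 8, 6, 1, 3, 9, 7, 4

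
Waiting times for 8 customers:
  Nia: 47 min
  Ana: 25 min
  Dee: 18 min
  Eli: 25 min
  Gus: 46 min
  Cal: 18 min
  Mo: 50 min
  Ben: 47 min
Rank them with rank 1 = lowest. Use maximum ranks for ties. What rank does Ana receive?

4

Sorted (ascending): 18, 18, 25, 25, 46, 47, 47, 50
The 2 values of 18 occupy positions 1–2 → each gets rank 2.
The 2 values of 25 occupy positions 3–4 → each gets rank 4.
The 2 values of 47 occupy positions 6–7 → each gets rank 7.
Ana has value 25 min → rank 4.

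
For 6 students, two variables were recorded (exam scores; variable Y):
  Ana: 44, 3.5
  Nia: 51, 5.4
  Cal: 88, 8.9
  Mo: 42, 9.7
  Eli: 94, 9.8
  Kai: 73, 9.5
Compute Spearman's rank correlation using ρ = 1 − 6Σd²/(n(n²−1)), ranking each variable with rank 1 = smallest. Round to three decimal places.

Ranks of variable 1: 2, 3, 5, 1, 6, 4
Ranks of variable 2: 1, 2, 3, 5, 6, 4
d = r₁ − r₂: 1, 1, 2, -4, 0, 0
d²: 1, 1, 4, 16, 0, 0; Σd² = 22
ρ = 1 − 6·22/(6·35) = 1 − 132/210 = 0.371

0.371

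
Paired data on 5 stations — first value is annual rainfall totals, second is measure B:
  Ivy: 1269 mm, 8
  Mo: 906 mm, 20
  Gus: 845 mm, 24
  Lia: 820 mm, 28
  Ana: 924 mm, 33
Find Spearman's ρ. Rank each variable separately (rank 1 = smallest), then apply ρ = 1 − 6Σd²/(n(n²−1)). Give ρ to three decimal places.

-0.400

Ranks of variable 1: 5, 3, 2, 1, 4
Ranks of variable 2: 1, 2, 3, 4, 5
d = r₁ − r₂: 4, 1, -1, -3, -1
d²: 16, 1, 1, 9, 1; Σd² = 28
ρ = 1 − 6·28/(5·24) = 1 − 168/120 = -0.400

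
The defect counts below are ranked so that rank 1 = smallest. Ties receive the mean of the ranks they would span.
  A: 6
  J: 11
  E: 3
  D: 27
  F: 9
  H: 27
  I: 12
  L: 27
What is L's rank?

7

Sorted (ascending): 3, 6, 9, 11, 12, 27, 27, 27
The 3 values of 27 occupy positions 6–8 → average rank 7.
L has value 27 → rank 7.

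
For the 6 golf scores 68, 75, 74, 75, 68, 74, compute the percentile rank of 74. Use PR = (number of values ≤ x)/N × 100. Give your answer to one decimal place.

66.7

N = 6.
Strictly below 74: 2. Equal to 74: 2.
PR = 4/6 × 100 = 66.7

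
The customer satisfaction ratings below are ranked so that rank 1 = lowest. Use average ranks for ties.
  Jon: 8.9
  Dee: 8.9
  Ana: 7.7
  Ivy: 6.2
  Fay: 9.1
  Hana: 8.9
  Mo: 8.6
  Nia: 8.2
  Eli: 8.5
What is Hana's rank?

7

Sorted (ascending): 6.2, 7.7, 8.2, 8.5, 8.6, 8.9, 8.9, 8.9, 9.1
The 3 values of 8.9 occupy positions 6–8 → average rank 7.
Hana has value 8.9 → rank 7.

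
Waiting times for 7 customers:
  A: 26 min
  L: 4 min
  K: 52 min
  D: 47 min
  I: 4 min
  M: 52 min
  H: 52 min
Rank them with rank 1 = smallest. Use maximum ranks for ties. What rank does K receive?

Sorted (ascending): 4, 4, 26, 47, 52, 52, 52
The 2 values of 4 occupy positions 1–2 → each gets rank 2.
The 3 values of 52 occupy positions 5–7 → each gets rank 7.
K has value 52 min → rank 7.

7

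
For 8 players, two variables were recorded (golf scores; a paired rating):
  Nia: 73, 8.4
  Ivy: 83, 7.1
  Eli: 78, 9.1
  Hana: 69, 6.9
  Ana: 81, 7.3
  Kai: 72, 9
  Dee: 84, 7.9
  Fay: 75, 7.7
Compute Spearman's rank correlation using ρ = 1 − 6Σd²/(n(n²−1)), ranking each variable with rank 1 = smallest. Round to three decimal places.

Ranks of variable 1: 3, 7, 5, 1, 6, 2, 8, 4
Ranks of variable 2: 6, 2, 8, 1, 3, 7, 5, 4
d = r₁ − r₂: -3, 5, -3, 0, 3, -5, 3, 0
d²: 9, 25, 9, 0, 9, 25, 9, 0; Σd² = 86
ρ = 1 − 6·86/(8·63) = 1 − 516/504 = -0.024

-0.024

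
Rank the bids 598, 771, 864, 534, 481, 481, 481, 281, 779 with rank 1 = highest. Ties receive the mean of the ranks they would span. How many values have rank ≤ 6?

Sorted (descending): 864, 779, 771, 598, 534, 481, 481, 481, 281
The 3 values of 481 occupy positions 6–8 → average rank 7.
Ranks ≤ 6: {1, 2, 3, 4, 5} → 5 values.

5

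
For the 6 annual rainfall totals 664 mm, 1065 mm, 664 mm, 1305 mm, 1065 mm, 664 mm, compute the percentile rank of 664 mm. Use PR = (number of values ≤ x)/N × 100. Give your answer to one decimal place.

50.0

N = 6.
Strictly below 664: 0. Equal to 664: 3.
PR = 3/6 × 100 = 50.0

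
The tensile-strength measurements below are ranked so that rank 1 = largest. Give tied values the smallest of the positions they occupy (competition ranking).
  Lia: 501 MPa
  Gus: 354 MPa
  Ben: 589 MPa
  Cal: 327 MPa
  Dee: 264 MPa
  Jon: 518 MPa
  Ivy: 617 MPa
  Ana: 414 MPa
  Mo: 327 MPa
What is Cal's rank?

7

Sorted (descending): 617, 589, 518, 501, 414, 354, 327, 327, 264
The 2 values of 327 occupy positions 7–8 → each gets rank 7.
Cal has value 327 MPa → rank 7.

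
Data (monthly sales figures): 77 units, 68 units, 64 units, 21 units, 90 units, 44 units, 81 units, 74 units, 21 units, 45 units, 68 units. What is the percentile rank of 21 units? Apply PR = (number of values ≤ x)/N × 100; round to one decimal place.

18.2

N = 11.
Strictly below 21: 0. Equal to 21: 2.
PR = 2/11 × 100 = 18.2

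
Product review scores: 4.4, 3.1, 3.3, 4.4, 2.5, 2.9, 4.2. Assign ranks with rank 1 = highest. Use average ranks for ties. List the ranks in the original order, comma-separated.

Sorted (descending): 4.4, 4.4, 4.2, 3.3, 3.1, 2.9, 2.5
The 2 values of 4.4 occupy positions 1–2 → average rank (1+2)/2 = 1.5.

1.5, 5, 4, 1.5, 7, 6, 3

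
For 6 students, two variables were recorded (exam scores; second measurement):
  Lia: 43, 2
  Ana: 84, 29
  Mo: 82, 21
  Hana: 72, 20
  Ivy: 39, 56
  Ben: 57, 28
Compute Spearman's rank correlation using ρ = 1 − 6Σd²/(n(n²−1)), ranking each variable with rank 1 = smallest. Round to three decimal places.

Ranks of variable 1: 2, 6, 5, 4, 1, 3
Ranks of variable 2: 1, 5, 3, 2, 6, 4
d = r₁ − r₂: 1, 1, 2, 2, -5, -1
d²: 1, 1, 4, 4, 25, 1; Σd² = 36
ρ = 1 − 6·36/(6·35) = 1 − 216/210 = -0.029

-0.029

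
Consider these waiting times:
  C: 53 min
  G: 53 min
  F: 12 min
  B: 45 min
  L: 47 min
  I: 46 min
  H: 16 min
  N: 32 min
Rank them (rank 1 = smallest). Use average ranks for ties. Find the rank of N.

Sorted (ascending): 12, 16, 32, 45, 46, 47, 53, 53
The 2 values of 53 occupy positions 7–8 → average rank (7+8)/2 = 7.5.
N has value 32 min → rank 3.

3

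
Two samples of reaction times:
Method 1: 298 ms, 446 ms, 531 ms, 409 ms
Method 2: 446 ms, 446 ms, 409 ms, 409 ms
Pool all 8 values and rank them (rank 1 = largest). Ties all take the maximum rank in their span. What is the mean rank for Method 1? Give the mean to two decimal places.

5.00

Sorted (descending): 531, 446, 446, 446, 409, 409, 409, 298
The 3 values of 446 occupy positions 2–4 → each gets rank 4.
The 3 values of 409 occupy positions 5–7 → each gets rank 7.
Method 1 values → pooled ranks: 298→8, 446→4, 531→1, 409→7
Mean rank = (8 + 4 + 1 + 7) / 4 = 5.00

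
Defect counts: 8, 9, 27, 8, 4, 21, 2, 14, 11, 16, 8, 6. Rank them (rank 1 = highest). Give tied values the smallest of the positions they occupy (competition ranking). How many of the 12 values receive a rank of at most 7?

Sorted (descending): 27, 21, 16, 14, 11, 9, 8, 8, 8, 6, 4, 2
The 3 values of 8 occupy positions 7–9 → each gets rank 7.
Ranks ≤ 7: {1, 2, 3, 4, 5, 6, 7, 7, 7} → 9 values.

9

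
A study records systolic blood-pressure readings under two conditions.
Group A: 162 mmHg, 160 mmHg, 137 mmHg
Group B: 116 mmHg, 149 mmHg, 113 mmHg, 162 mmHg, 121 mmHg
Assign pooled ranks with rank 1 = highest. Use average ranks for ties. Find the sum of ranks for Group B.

Sorted (descending): 162, 162, 160, 149, 137, 121, 116, 113
The 2 values of 162 occupy positions 1–2 → average rank (1+2)/2 = 1.5.
Group B values → pooled ranks: 116→7, 149→4, 113→8, 162→1.5, 121→6
Rank sum = 7 + 4 + 8 + 1.5 + 6 = 26.5

26.5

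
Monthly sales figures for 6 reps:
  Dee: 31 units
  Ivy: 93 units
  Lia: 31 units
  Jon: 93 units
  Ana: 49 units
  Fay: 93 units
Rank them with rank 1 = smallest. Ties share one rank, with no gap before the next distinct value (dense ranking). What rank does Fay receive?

3

Sorted (ascending): 31, 31, 49, 93, 93, 93
The 2 values of 31 share dense rank 1.
The 3 values of 93 share dense rank 3.
Remaining distinct values take the next consecutive integers.
Fay has value 93 units → rank 3.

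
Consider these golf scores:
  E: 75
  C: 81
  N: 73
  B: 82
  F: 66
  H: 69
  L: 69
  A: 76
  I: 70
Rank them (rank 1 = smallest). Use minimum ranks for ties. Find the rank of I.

4

Sorted (ascending): 66, 69, 69, 70, 73, 75, 76, 81, 82
The 2 values of 69 occupy positions 2–3 → each gets rank 2.
I has value 70 → rank 4.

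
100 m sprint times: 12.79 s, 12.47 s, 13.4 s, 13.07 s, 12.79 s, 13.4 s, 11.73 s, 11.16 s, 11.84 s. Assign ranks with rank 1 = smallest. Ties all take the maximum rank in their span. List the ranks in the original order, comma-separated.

6, 4, 9, 7, 6, 9, 2, 1, 3

Sorted (ascending): 11.16, 11.73, 11.84, 12.47, 12.79, 12.79, 13.07, 13.4, 13.4
The 2 values of 12.79 occupy positions 5–6 → each gets rank 6.
The 2 values of 13.4 occupy positions 8–9 → each gets rank 9.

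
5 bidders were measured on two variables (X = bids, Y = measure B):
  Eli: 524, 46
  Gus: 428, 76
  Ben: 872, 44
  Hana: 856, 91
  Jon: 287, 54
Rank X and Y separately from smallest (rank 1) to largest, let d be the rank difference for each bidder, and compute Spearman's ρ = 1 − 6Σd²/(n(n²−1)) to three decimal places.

Ranks of variable 1: 3, 2, 5, 4, 1
Ranks of variable 2: 2, 4, 1, 5, 3
d = r₁ − r₂: 1, -2, 4, -1, -2
d²: 1, 4, 16, 1, 4; Σd² = 26
ρ = 1 − 6·26/(5·24) = 1 − 156/120 = -0.300

-0.300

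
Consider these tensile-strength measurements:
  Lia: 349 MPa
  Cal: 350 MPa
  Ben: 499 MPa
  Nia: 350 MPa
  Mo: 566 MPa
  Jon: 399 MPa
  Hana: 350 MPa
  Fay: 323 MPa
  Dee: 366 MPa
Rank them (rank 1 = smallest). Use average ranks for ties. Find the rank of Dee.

6

Sorted (ascending): 323, 349, 350, 350, 350, 366, 399, 499, 566
The 3 values of 350 occupy positions 3–5 → average rank 4.
Dee has value 366 MPa → rank 6.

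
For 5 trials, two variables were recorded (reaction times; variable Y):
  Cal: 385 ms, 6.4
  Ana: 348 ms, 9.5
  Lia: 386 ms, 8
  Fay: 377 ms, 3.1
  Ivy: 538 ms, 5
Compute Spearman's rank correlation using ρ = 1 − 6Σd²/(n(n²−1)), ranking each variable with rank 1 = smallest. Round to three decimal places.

-0.300

Ranks of variable 1: 3, 1, 4, 2, 5
Ranks of variable 2: 3, 5, 4, 1, 2
d = r₁ − r₂: 0, -4, 0, 1, 3
d²: 0, 16, 0, 1, 9; Σd² = 26
ρ = 1 − 6·26/(5·24) = 1 − 156/120 = -0.300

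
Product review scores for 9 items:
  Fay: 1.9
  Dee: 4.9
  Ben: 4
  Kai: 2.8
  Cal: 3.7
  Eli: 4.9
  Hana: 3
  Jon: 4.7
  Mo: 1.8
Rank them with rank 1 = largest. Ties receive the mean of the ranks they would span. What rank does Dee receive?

1.5

Sorted (descending): 4.9, 4.9, 4.7, 4, 3.7, 3, 2.8, 1.9, 1.8
The 2 values of 4.9 occupy positions 1–2 → average rank (1+2)/2 = 1.5.
Dee has value 4.9 → rank 1.5.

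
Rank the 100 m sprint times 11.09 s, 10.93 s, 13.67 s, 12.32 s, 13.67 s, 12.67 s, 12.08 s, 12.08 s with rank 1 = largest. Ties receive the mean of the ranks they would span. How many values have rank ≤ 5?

4

Sorted (descending): 13.67, 13.67, 12.67, 12.32, 12.08, 12.08, 11.09, 10.93
The 2 values of 13.67 occupy positions 1–2 → average rank (1+2)/2 = 1.5.
The 2 values of 12.08 occupy positions 5–6 → average rank (5+6)/2 = 5.5.
Ranks ≤ 5: {1.5, 1.5, 3, 4} → 4 values.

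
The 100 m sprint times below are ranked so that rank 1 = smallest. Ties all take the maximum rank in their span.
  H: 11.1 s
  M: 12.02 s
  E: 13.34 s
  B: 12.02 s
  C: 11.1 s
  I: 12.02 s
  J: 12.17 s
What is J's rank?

6

Sorted (ascending): 11.1, 11.1, 12.02, 12.02, 12.02, 12.17, 13.34
The 2 values of 11.1 occupy positions 1–2 → each gets rank 2.
The 3 values of 12.02 occupy positions 3–5 → each gets rank 5.
J has value 12.17 s → rank 6.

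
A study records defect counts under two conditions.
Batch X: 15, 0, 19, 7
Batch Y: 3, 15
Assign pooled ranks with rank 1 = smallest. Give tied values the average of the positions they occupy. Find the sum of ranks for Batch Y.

6.5

Sorted (ascending): 0, 3, 7, 15, 15, 19
The 2 values of 15 occupy positions 4–5 → average rank (4+5)/2 = 4.5.
Batch Y values → pooled ranks: 3→2, 15→4.5
Rank sum = 2 + 4.5 = 6.5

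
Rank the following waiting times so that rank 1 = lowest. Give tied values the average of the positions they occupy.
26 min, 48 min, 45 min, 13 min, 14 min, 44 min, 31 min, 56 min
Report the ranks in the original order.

3, 7, 6, 1, 2, 5, 4, 8

Sorted (ascending): 13, 14, 26, 31, 44, 45, 48, 56
No ties — each value takes its position as its rank.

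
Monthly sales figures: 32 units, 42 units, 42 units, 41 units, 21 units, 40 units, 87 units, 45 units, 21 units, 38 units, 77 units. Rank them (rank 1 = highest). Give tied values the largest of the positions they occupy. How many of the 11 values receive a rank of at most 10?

9

Sorted (descending): 87, 77, 45, 42, 42, 41, 40, 38, 32, 21, 21
The 2 values of 42 occupy positions 4–5 → each gets rank 5.
The 2 values of 21 occupy positions 10–11 → each gets rank 11.
Ranks ≤ 10: {1, 2, 3, 5, 5, 6, 7, 8, 9} → 9 values.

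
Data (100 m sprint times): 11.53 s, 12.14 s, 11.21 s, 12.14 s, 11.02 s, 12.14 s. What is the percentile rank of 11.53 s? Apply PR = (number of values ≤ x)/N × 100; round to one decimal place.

50.0

N = 6.
Strictly below 11.53: 2. Equal to 11.53: 1.
PR = 3/6 × 100 = 50.0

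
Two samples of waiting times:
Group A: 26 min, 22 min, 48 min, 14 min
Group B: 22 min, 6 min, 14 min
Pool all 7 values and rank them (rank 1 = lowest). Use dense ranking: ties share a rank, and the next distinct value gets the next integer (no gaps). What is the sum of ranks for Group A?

Sorted (ascending): 6, 14, 14, 22, 22, 26, 48
The 2 values of 14 share dense rank 2.
The 2 values of 22 share dense rank 3.
Remaining distinct values take the next consecutive integers.
Group A values → pooled ranks: 26→4, 22→3, 48→5, 14→2
Rank sum = 4 + 3 + 5 + 2 = 14

14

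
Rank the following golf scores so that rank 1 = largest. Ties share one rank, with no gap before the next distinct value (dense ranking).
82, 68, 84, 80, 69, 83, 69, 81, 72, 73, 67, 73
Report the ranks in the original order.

Sorted (descending): 84, 83, 82, 81, 80, 73, 73, 72, 69, 69, 68, 67
The 2 values of 73 share dense rank 6.
The 2 values of 69 share dense rank 8.
Remaining distinct values take the next consecutive integers.

3, 9, 1, 5, 8, 2, 8, 4, 7, 6, 10, 6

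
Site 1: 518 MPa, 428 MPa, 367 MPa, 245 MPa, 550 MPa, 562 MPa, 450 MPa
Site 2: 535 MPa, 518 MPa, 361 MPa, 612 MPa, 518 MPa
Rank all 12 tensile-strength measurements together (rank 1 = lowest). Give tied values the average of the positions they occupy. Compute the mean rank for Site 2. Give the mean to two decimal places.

7.40

Sorted (ascending): 245, 361, 367, 428, 450, 518, 518, 518, 535, 550, 562, 612
The 3 values of 518 occupy positions 6–8 → average rank 7.
Site 2 values → pooled ranks: 535→9, 518→7, 361→2, 612→12, 518→7
Mean rank = (9 + 7 + 2 + 12 + 7) / 5 = 7.40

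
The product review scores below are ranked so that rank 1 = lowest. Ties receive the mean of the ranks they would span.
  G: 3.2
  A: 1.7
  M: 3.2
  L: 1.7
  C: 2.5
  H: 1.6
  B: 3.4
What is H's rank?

Sorted (ascending): 1.6, 1.7, 1.7, 2.5, 3.2, 3.2, 3.4
The 2 values of 1.7 occupy positions 2–3 → average rank (2+3)/2 = 2.5.
The 2 values of 3.2 occupy positions 5–6 → average rank (5+6)/2 = 5.5.
H has value 1.6 → rank 1.

1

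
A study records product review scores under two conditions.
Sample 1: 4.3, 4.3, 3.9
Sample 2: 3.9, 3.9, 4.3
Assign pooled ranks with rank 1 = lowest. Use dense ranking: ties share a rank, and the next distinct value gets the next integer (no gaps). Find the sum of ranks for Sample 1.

Sorted (ascending): 3.9, 3.9, 3.9, 4.3, 4.3, 4.3
The 3 values of 3.9 share dense rank 1.
The 3 values of 4.3 share dense rank 2.
Sample 1 values → pooled ranks: 4.3→2, 4.3→2, 3.9→1
Rank sum = 2 + 2 + 1 = 5

5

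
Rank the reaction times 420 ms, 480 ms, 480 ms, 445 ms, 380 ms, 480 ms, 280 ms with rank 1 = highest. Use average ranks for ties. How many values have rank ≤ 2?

Sorted (descending): 480, 480, 480, 445, 420, 380, 280
The 3 values of 480 occupy positions 1–3 → average rank 2.
Ranks ≤ 2: {2, 2, 2} → 3 values.

3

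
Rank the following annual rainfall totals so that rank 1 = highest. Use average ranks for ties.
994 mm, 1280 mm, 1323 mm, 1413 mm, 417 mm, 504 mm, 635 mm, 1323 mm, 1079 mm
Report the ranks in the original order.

6, 4, 2.5, 1, 9, 8, 7, 2.5, 5

Sorted (descending): 1413, 1323, 1323, 1280, 1079, 994, 635, 504, 417
The 2 values of 1323 occupy positions 2–3 → average rank (2+3)/2 = 2.5.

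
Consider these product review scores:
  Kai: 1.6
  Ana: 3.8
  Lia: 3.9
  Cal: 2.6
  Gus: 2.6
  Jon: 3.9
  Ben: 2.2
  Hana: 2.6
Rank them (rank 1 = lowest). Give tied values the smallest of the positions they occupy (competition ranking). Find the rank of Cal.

Sorted (ascending): 1.6, 2.2, 2.6, 2.6, 2.6, 3.8, 3.9, 3.9
The 3 values of 2.6 occupy positions 3–5 → each gets rank 3.
The 2 values of 3.9 occupy positions 7–8 → each gets rank 7.
Cal has value 2.6 → rank 3.

3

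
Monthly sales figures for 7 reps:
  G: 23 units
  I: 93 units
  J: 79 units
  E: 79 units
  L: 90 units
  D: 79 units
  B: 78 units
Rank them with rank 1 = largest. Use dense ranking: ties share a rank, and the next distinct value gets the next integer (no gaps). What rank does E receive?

3

Sorted (descending): 93, 90, 79, 79, 79, 78, 23
The 3 values of 79 share dense rank 3.
Remaining distinct values take the next consecutive integers.
E has value 79 units → rank 3.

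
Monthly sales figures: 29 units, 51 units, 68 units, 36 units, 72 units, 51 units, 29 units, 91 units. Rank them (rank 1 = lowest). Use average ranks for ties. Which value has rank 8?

91

Sorted (ascending): 29, 29, 36, 51, 51, 68, 72, 91
The 2 values of 29 occupy positions 1–2 → average rank (1+2)/2 = 1.5.
The 2 values of 51 occupy positions 4–5 → average rank (4+5)/2 = 4.5.
Rank 8 → value 91.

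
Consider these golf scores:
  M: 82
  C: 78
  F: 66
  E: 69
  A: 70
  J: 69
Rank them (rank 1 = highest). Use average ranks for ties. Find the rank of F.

Sorted (descending): 82, 78, 70, 69, 69, 66
The 2 values of 69 occupy positions 4–5 → average rank (4+5)/2 = 4.5.
F has value 66 → rank 6.

6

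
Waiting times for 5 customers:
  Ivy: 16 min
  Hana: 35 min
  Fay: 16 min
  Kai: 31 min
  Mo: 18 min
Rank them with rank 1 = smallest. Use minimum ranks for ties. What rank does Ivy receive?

1

Sorted (ascending): 16, 16, 18, 31, 35
The 2 values of 16 occupy positions 1–2 → each gets rank 1.
Ivy has value 16 min → rank 1.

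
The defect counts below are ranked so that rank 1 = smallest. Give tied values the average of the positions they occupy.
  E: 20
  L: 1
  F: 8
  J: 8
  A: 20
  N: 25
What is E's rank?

4.5

Sorted (ascending): 1, 8, 8, 20, 20, 25
The 2 values of 8 occupy positions 2–3 → average rank (2+3)/2 = 2.5.
The 2 values of 20 occupy positions 4–5 → average rank (4+5)/2 = 4.5.
E has value 20 → rank 4.5.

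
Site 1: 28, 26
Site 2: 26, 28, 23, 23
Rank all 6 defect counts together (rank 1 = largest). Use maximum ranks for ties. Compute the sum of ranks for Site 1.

Sorted (descending): 28, 28, 26, 26, 23, 23
The 2 values of 28 occupy positions 1–2 → each gets rank 2.
The 2 values of 26 occupy positions 3–4 → each gets rank 4.
The 2 values of 23 occupy positions 5–6 → each gets rank 6.
Site 1 values → pooled ranks: 28→2, 26→4
Rank sum = 2 + 4 = 6

6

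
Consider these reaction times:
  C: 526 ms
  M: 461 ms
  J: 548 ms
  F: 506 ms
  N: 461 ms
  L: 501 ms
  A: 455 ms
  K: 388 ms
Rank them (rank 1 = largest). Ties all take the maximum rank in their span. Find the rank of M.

6

Sorted (descending): 548, 526, 506, 501, 461, 461, 455, 388
The 2 values of 461 occupy positions 5–6 → each gets rank 6.
M has value 461 ms → rank 6.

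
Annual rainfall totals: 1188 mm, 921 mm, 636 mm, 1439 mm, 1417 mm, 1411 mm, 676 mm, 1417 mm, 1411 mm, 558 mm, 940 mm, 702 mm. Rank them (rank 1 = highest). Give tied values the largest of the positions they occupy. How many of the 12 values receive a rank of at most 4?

Sorted (descending): 1439, 1417, 1417, 1411, 1411, 1188, 940, 921, 702, 676, 636, 558
The 2 values of 1417 occupy positions 2–3 → each gets rank 3.
The 2 values of 1411 occupy positions 4–5 → each gets rank 5.
Ranks ≤ 4: {1, 3, 3} → 3 values.

3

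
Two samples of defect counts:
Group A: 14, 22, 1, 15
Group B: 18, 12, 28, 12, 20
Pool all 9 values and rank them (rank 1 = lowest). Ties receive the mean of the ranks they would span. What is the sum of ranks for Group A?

Sorted (ascending): 1, 12, 12, 14, 15, 18, 20, 22, 28
The 2 values of 12 occupy positions 2–3 → average rank (2+3)/2 = 2.5.
Group A values → pooled ranks: 14→4, 22→8, 1→1, 15→5
Rank sum = 4 + 8 + 1 + 5 = 18

18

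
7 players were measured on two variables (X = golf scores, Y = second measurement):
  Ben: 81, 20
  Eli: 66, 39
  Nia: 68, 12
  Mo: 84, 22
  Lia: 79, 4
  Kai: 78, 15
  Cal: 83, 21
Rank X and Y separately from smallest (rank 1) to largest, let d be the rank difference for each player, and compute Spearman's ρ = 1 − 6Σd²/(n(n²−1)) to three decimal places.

Ranks of variable 1: 5, 1, 2, 7, 4, 3, 6
Ranks of variable 2: 4, 7, 2, 6, 1, 3, 5
d = r₁ − r₂: 1, -6, 0, 1, 3, 0, 1
d²: 1, 36, 0, 1, 9, 0, 1; Σd² = 48
ρ = 1 − 6·48/(7·48) = 1 − 288/336 = 0.143

0.143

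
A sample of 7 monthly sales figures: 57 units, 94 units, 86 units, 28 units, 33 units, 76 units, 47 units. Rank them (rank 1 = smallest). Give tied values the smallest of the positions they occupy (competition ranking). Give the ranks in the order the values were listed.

4, 7, 6, 1, 2, 5, 3

Sorted (ascending): 28, 33, 47, 57, 76, 86, 94
No ties — each value takes its position as its rank.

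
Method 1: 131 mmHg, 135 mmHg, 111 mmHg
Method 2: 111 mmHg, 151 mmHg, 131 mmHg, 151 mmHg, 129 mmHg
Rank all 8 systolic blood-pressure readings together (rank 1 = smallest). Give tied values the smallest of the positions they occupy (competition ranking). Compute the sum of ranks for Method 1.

11

Sorted (ascending): 111, 111, 129, 131, 131, 135, 151, 151
The 2 values of 111 occupy positions 1–2 → each gets rank 1.
The 2 values of 131 occupy positions 4–5 → each gets rank 4.
The 2 values of 151 occupy positions 7–8 → each gets rank 7.
Method 1 values → pooled ranks: 131→4, 135→6, 111→1
Rank sum = 4 + 6 + 1 = 11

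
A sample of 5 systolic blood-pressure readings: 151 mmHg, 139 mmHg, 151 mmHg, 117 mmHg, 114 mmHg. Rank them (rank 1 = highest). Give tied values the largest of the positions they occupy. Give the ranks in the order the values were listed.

Sorted (descending): 151, 151, 139, 117, 114
The 2 values of 151 occupy positions 1–2 → each gets rank 2.

2, 3, 2, 4, 5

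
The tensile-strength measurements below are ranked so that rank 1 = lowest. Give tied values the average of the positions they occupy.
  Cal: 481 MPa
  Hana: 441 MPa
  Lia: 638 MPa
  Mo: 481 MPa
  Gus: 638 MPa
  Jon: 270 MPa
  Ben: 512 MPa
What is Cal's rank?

Sorted (ascending): 270, 441, 481, 481, 512, 638, 638
The 2 values of 481 occupy positions 3–4 → average rank (3+4)/2 = 3.5.
The 2 values of 638 occupy positions 6–7 → average rank (6+7)/2 = 6.5.
Cal has value 481 MPa → rank 3.5.

3.5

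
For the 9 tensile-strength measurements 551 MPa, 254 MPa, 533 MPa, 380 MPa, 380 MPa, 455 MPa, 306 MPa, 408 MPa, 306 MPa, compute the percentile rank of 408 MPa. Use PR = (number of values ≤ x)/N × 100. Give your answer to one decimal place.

66.7

N = 9.
Strictly below 408: 5. Equal to 408: 1.
PR = 6/9 × 100 = 66.7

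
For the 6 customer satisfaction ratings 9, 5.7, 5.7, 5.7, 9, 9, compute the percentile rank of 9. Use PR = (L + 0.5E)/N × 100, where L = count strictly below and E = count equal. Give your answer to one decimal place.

N = 6.
Strictly below 9: 3. Equal to 9: 3.
PR = (3 + 0.5·3)/6 × 100 = 75.0

75.0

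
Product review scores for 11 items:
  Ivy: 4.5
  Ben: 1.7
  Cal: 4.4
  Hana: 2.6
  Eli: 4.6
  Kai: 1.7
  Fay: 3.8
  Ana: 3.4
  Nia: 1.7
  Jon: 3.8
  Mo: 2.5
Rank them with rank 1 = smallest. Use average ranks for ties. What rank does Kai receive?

Sorted (ascending): 1.7, 1.7, 1.7, 2.5, 2.6, 3.4, 3.8, 3.8, 4.4, 4.5, 4.6
The 3 values of 1.7 occupy positions 1–3 → average rank 2.
The 2 values of 3.8 occupy positions 7–8 → average rank (7+8)/2 = 7.5.
Kai has value 1.7 → rank 2.

2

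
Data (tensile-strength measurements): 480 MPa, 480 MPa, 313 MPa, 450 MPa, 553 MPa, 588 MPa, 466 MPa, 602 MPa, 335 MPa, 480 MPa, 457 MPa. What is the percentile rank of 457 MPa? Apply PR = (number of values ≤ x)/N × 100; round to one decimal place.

36.4

N = 11.
Strictly below 457: 3. Equal to 457: 1.
PR = 4/11 × 100 = 36.4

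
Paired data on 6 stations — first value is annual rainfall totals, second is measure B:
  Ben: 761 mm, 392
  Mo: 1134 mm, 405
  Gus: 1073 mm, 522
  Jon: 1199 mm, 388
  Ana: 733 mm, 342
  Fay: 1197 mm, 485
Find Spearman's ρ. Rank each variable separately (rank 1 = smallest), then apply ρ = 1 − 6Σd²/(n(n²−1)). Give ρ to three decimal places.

Ranks of variable 1: 2, 4, 3, 6, 1, 5
Ranks of variable 2: 3, 4, 6, 2, 1, 5
d = r₁ − r₂: -1, 0, -3, 4, 0, 0
d²: 1, 0, 9, 16, 0, 0; Σd² = 26
ρ = 1 − 6·26/(6·35) = 1 − 156/210 = 0.257

0.257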